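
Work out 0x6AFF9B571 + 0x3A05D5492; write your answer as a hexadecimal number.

Add column by column in base 16, right to left:
  1+2 = 3
  7+9 = 0 carry 1
  5+4+1 = A
  B+5 = 0 carry 1
  9+D+1 = 7 carry 1
  F+5+1 = 5 carry 1
  F+0+1 = 0 carry 1
  A+A+1 = 5 carry 1
  6+3+1 = A

0xA50570A03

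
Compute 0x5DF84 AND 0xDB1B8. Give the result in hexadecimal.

AND each hex digit independently (no carries):
  5&D=5, D&B=9, F&1=1, 8&B=8, 4&8=0

0x59180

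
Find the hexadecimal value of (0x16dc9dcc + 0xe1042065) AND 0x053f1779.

Add column by column in base 16, right to left:
  c+5 = 1 carry 1
  c+6+1 = 3 carry 1
  d+0+1 = e
  9+2 = b
  c+4 = 0 carry 1
  d+0+1 = e
  6+1 = 7
  1+e = f
Sum = 0xf7e0be31; now AND with 0x053f1779:
  f&0=0, 7&5=5, e&3=2, 0&f=0, b&1=1, e&7=6, 3&7=3, 1&9=1

0x5201631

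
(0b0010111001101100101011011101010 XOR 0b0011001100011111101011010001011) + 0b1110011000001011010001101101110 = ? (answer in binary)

0b10000001101111110010001111001111

First 0b0010111001101100101011011101010 XOR 0b0011001100011111101011010001011 = 0b0001110101110011000000001100001.
Add column by column in base 2, right to left:
  1+0 = 1
  0+1 = 1
  0+1 = 1
  0+1 = 1
  0+0 = 0
  1+1 = 0 carry 1
  1+1+1 = 1 carry 1
  0+0+1 = 1
  0+1 = 1
  0+1 = 1
  0+0 = 0
  0+0 = 0
  0+0 = 0
  0+1 = 1
  0+0 = 0
  1+1 = 0 carry 1
  1+1+1 = 1 carry 1
  0+0+1 = 1
  0+1 = 1
  1+0 = 1
  1+0 = 1
  1+0 = 1
  0+0 = 0
  1+0 = 1
  0+1 = 1
  1+1 = 0 carry 1
  1+0+1 = 0 carry 1
  1+0+1 = 0 carry 1
  0+1+1 = 0 carry 1
  0+1+1 = 0 carry 1
  0+1+1 = 0 carry 1
  final carry 1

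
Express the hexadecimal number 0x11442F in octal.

0o4242057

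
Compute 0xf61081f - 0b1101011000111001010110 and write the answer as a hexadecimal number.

0b1101011000111001010110 = 0x358e56 in hexadecimal.
Subtract column by column in base 16:
  f-6 → 9
  1-5 → c (borrow)
  8-e-1 → 9 (borrow)
  0-8-1 → 7 (borrow)
  1-5-1 → b (borrow)
  6-3-1 → 2
  f-0 → f

0xf2b79c9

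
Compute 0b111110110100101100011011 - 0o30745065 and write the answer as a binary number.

0o30745065 = 0b11000111100101000110101 in binary.
Subtract column by column in base 2:
  1-1 → 0
  1-0 → 1
  0-1 → 1 (borrow)
  1-0-1 → 0
  1-1 → 0
  0-1 → 1 (borrow)
  0-0-1 → 1 (borrow)
  0-0-1 → 1 (borrow)
  1-0-1 → 0
  1-1 → 0
  0-0 → 0
  1-1 → 0
  0-0 → 0
  0-0 → 0
  1-1 → 0
  0-1 → 1 (borrow)
  1-1-1 → 1 (borrow)
  1-1-1 → 1 (borrow)
  0-0-1 → 1 (borrow)
  1-0-1 → 0
  1-0 → 1
  1-1 → 0
  1-1 → 0
  1-0 → 1

0b100101111000000011100110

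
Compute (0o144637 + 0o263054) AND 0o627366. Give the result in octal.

0o427302

Add column by column in base 8, right to left:
  7+4 = 3 carry 1
  3+5+1 = 1 carry 1
  6+0+1 = 7
  4+3 = 7
  4+6 = 2 carry 1
  1+2+1 = 4
Sum = 0o427713; now AND with 0o627366:
  4&6=4, 2&2=2, 7&7=7, 7&3=3, 1&6=0, 3&6=2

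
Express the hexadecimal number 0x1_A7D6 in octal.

0o323726

Expand each hex digit to 4 bits: 1=0001 A=1010 7=0111 D=1101 6=0110.
Group the bits in threes: 011 010 011 111 010 110 → 323726.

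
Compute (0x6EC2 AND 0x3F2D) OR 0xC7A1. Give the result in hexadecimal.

0xEFA1

0x6EC2 AND 0x3F2D = 0x2E00.
Then OR with 0xC7A1.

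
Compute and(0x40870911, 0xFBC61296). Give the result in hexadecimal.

0x40860010

AND each hex digit independently (no carries):
  4&F=4, 0&B=0, 8&C=8, 7&6=6, 0&1=0, 9&2=0, 1&9=1, 1&6=0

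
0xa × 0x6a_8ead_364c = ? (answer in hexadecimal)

0x42992c41ef8

Multiply each base-16 digit by 10, carrying:
  c×10 = 120 → write 8 carry 7
  4×10+7 = 47 → write f carry 2
  6×10+2 = 62 → write e carry 3
  3×10+3 = 33 → write 1 carry 2
  d×10+2 = 132 → write 4 carry 8
  a×10+8 = 108 → write c carry 6
  e×10+6 = 146 → write 2 carry 9
  8×10+9 = 89 → write 9 carry 5
  a×10+5 = 105 → write 9 carry 6
  6×10+6 = 66 → write 2 carry 4
  remaining carry: 4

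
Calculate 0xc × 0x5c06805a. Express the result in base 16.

0x4504e0438

Multiply each base-16 digit by 12, carrying:
  a×12 = 120 → write 8 carry 7
  5×12+7 = 67 → write 3 carry 4
  0×12+4 = 4 → write 4
  8×12 = 96 → write 0 carry 6
  6×12+6 = 78 → write e carry 4
  0×12+4 = 4 → write 4
  c×12 = 144 → write 0 carry 9
  5×12+9 = 69 → write 5 carry 4
  remaining carry: 4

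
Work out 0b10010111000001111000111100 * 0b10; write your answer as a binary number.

0b100101110000011110001111000

Multiply each base-2 digit by 2, carrying:
  0×2 = 0 → write 0
  0×2 = 0 → write 0
  1×2 = 2 → write 0 carry 1
  1×2+1 = 3 → write 1 carry 1
  1×2+1 = 3 → write 1 carry 1
  1×2+1 = 3 → write 1 carry 1
  0×2+1 = 1 → write 1
  0×2 = 0 → write 0
  0×2 = 0 → write 0
  1×2 = 2 → write 0 carry 1
  1×2+1 = 3 → write 1 carry 1
  1×2+1 = 3 → write 1 carry 1
  1×2+1 = 3 → write 1 carry 1
  0×2+1 = 1 → write 1
  0×2 = 0 → write 0
  0×2 = 0 → write 0
  0×2 = 0 → write 0
  0×2 = 0 → write 0
  1×2 = 2 → write 0 carry 1
  1×2+1 = 3 → write 1 carry 1
  1×2+1 = 3 → write 1 carry 1
  0×2+1 = 1 → write 1
  1×2 = 2 → write 0 carry 1
  0×2+1 = 1 → write 1
  0×2 = 0 → write 0
  1×2 = 2 → write 0 carry 1
  remaining carry: 1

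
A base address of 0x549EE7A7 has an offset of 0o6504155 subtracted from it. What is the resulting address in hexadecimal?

0o6504155 = 0x1A886D in hexadecimal.
Subtract column by column in base 16:
  7-D → A (borrow)
  A-6-1 → 3
  7-8 → F (borrow)
  E-8-1 → 5
  E-A → 4
  9-1 → 8
  4-0 → 4
  5-0 → 5

0x54845F3A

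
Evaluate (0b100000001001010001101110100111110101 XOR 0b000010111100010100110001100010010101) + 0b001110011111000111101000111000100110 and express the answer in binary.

0b110001010100001101000111111110000110

First 0b100000001001010001101110100111110101 XOR 0b000010111100010100110001100010010101 = 0b100010110101000101011111000101100000.
Add column by column in base 2, right to left:
  0+0 = 0
  0+1 = 1
  0+1 = 1
  0+0 = 0
  0+0 = 0
  1+1 = 0 carry 1
  1+0+1 = 0 carry 1
  0+0+1 = 1
  1+0 = 1
  0+1 = 1
  0+1 = 1
  0+1 = 1
  1+0 = 1
  1+0 = 1
  1+0 = 1
  1+1 = 0 carry 1
  1+0+1 = 0 carry 1
  0+1+1 = 0 carry 1
  1+1+1 = 1 carry 1
  0+1+1 = 0 carry 1
  1+1+1 = 1 carry 1
  0+0+1 = 1
  0+0 = 0
  0+0 = 0
  1+1 = 0 carry 1
  0+1+1 = 0 carry 1
  1+1+1 = 1 carry 1
  0+1+1 = 0 carry 1
  1+1+1 = 1 carry 1
  1+0+1 = 0 carry 1
  0+0+1 = 1
  1+1 = 0 carry 1
  0+1+1 = 0 carry 1
  0+1+1 = 0 carry 1
  0+0+1 = 1
  1+0 = 1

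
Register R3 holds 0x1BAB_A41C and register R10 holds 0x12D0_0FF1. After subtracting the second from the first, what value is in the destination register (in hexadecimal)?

0x8DB942B

Subtract column by column in base 16:
  C-1 → B
  1-F → 2 (borrow)
  4-F-1 → 4 (borrow)
  A-0-1 → 9
  B-0 → B
  A-D → D (borrow)
  B-2-1 → 8
  1-1 → 0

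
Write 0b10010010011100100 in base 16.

Group the bits into nibbles: 0001 0010 0100 1110 0100 → 124E4.

0x124E4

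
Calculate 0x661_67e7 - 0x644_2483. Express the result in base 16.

Subtract column by column in base 16:
  7-3 → 4
  e-8 → 6
  7-4 → 3
  6-2 → 4
  1-4 → d (borrow)
  6-4-1 → 1
  6-6 → 0

0x1d4364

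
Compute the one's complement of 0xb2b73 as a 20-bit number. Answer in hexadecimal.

Each hex digit d becomes f−d:
  b→4, 2→d, b→4, 7→8, 3→c

0x4d48c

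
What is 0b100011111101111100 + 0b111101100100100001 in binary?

Add column by column in base 2, right to left:
  0+1 = 1
  0+0 = 0
  1+0 = 1
  1+0 = 1
  1+0 = 1
  1+1 = 0 carry 1
  1+0+1 = 0 carry 1
  0+0+1 = 1
  1+1 = 0 carry 1
  1+0+1 = 0 carry 1
  1+0+1 = 0 carry 1
  1+1+1 = 1 carry 1
  1+1+1 = 1 carry 1
  1+0+1 = 0 carry 1
  0+1+1 = 0 carry 1
  0+1+1 = 0 carry 1
  0+1+1 = 0 carry 1
  1+1+1 = 1 carry 1
  final carry 1

0b1100001100010011101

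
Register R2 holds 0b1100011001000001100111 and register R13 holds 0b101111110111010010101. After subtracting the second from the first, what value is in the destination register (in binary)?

Subtract column by column in base 2:
  1-1 → 0
  1-0 → 1
  1-1 → 0
  0-0 → 0
  0-1 → 1 (borrow)
  1-0-1 → 0
  1-0 → 1
  0-1 → 1 (borrow)
  0-0-1 → 1 (borrow)
  0-1-1 → 0 (borrow)
  0-1-1 → 0 (borrow)
  0-1-1 → 0 (borrow)
  1-0-1 → 0
  0-1 → 1 (borrow)
  0-1-1 → 0 (borrow)
  1-1-1 → 1 (borrow)
  1-1-1 → 1 (borrow)
  0-1-1 → 0 (borrow)
  0-1-1 → 0 (borrow)
  0-0-1 → 1 (borrow)
  1-1-1 → 1 (borrow)
  1-0-1 → 0

0b110011010000111010010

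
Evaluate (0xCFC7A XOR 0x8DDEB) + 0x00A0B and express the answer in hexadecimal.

0x42B9C

First 0xCFC7A XOR 0x8DDEB = 0x42191.
Add column by column in base 16, right to left:
  1+B = C
  9+0 = 9
  1+A = B
  2+0 = 2
  4+0 = 4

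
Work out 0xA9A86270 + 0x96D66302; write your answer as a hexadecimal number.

0x1407EC572

Add column by column in base 16, right to left:
  0+2 = 2
  7+0 = 7
  2+3 = 5
  6+6 = C
  8+6 = E
  A+D = 7 carry 1
  9+6+1 = 0 carry 1
  A+9+1 = 4 carry 1
  final carry 1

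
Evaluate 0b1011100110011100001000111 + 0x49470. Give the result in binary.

0b1011101111100110010110111

0x49470 = 0b1001001010001110000 in binary.
Add column by column in base 2, right to left:
  1+0 = 1
  1+0 = 1
  1+0 = 1
  0+0 = 0
  0+1 = 1
  0+1 = 1
  1+1 = 0 carry 1
  0+0+1 = 1
  0+0 = 0
  0+0 = 0
  0+1 = 1
  1+0 = 1
  1+1 = 0 carry 1
  1+0+1 = 0 carry 1
  0+0+1 = 1
  0+1 = 1
  1+0 = 1
  1+0 = 1
  0+1 = 1
  0+0 = 0
  1+0 = 1
  1+0 = 1
  1+0 = 1
  0+0 = 0
  1+0 = 1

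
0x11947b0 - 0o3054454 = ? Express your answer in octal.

0x11947b0 = 0o106243660 in octal.
Subtract column by column in base 8:
  0-4 → 4 (borrow)
  6-5-1 → 0
  6-4 → 2
  3-4 → 7 (borrow)
  4-5-1 → 6 (borrow)
  2-0-1 → 1
  6-3 → 3
  0-0 → 0
  1-0 → 1

0o103167204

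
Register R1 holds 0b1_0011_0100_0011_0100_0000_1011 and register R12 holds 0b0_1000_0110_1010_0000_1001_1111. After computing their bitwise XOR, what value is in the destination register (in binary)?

XOR bit by bit (1 where the bits differ):
  1001101000011010000001011
^ 0100001101010000010011111
= 1101100101001010010010100

0b1101100101001010010010100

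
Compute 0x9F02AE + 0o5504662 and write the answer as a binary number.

0b101101011000110001100000

0x9F02AE = 0b100111110000001010101110 in binary.
0o5504662 = 0b101101000100110110010 in binary.
Add column by column in base 2, right to left:
  0+0 = 0
  1+1 = 0 carry 1
  1+0+1 = 0 carry 1
  1+0+1 = 0 carry 1
  0+1+1 = 0 carry 1
  1+1+1 = 1 carry 1
  0+0+1 = 1
  1+1 = 0 carry 1
  0+1+1 = 0 carry 1
  1+0+1 = 0 carry 1
  0+0+1 = 1
  0+1 = 1
  0+0 = 0
  0+0 = 0
  0+0 = 0
  0+1 = 1
  1+0 = 1
  1+1 = 0 carry 1
  1+1+1 = 1 carry 1
  1+0+1 = 0 carry 1
  1+1+1 = 1 carry 1
  0+0+1 = 1
  0+0 = 0
  1+0 = 1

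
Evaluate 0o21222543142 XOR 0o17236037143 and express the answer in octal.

XOR each oct digit independently (no carries):
  2^1=3, 1^7=6, 2^2=0, 2^3=1, 2^6=4, 5^0=5, 4^3=7, 3^7=4, 1^1=0, 4^4=0, 2^3=1

0o36014574001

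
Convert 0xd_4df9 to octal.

0o3246771

Expand each hex digit to 4 bits: d=1101 4=0100 d=1101 f=1111 9=1001.
Group the bits in threes: 011 010 100 110 111 111 001 → 3246771.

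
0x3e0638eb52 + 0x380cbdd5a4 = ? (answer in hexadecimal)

Add column by column in base 16, right to left:
  2+4 = 6
  5+a = f
  b+5 = 0 carry 1
  e+d+1 = c carry 1
  8+d+1 = 6 carry 1
  3+b+1 = f
  6+c = 2 carry 1
  0+0+1 = 1
  e+8 = 6 carry 1
  3+3+1 = 7

0x7612f6c0f6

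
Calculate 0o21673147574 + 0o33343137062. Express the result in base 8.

0o55236306656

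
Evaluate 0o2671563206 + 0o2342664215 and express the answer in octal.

0o5234447423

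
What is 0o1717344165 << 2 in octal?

2 bits is not a whole number of base-8 digits; in binary: 1111001111011100100001110101 << 2 = 111100111101110010000111010100.

0o7475620724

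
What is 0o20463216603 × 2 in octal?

Multiply each base-8 digit by 2, carrying:
  3×2 = 6 → write 6
  0×2 = 0 → write 0
  6×2 = 12 → write 4 carry 1
  6×2+1 = 13 → write 5 carry 1
  1×2+1 = 3 → write 3
  2×2 = 4 → write 4
  3×2 = 6 → write 6
  6×2 = 12 → write 4 carry 1
  4×2+1 = 9 → write 1 carry 1
  0×2+1 = 1 → write 1
  2×2 = 4 → write 4

0o41146435406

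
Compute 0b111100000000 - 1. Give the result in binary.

0b111011111111

The trailing 8 digits are 0, so subtracting 1 borrows through: they become 1 and the next digit up decrements.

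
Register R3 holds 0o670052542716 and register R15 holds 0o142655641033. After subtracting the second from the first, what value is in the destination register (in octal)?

Subtract column by column in base 8:
  6-3 → 3
  1-3 → 6 (borrow)
  7-0-1 → 6
  2-1 → 1
  4-4 → 0
  5-6 → 7 (borrow)
  2-5-1 → 4 (borrow)
  5-5-1 → 7 (borrow)
  0-6-1 → 1 (borrow)
  0-2-1 → 5 (borrow)
  7-4-1 → 2
  6-1 → 5

0o525174701663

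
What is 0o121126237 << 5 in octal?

0o5045311740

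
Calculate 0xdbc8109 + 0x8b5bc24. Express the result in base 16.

0x16723d2d

Add column by column in base 16, right to left:
  9+4 = d
  0+2 = 2
  1+c = d
  8+b = 3 carry 1
  c+5+1 = 2 carry 1
  b+b+1 = 7 carry 1
  d+8+1 = 6 carry 1
  final carry 1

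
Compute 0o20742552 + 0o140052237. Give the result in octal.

Add column by column in base 8, right to left:
  2+7 = 1 carry 1
  5+3+1 = 1 carry 1
  5+2+1 = 0 carry 1
  2+2+1 = 5
  4+5 = 1 carry 1
  7+0+1 = 0 carry 1
  0+0+1 = 1
  2+4 = 6
  0+1 = 1

0o161015011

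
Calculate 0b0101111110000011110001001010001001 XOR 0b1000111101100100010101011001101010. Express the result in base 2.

XOR bit by bit (1 where the bits differ):
  0101111110000011110001001010001001
^ 1000111101100100010101011001101010
= 1101000011100111100100010011100011

0b1101000011100111100100010011100011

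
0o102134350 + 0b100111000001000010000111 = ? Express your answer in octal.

0o151144557

0b100111000001000010000111 = 0o47010207 in octal.
Add column by column in base 8, right to left:
  0+7 = 7
  5+0 = 5
  3+2 = 5
  4+0 = 4
  3+1 = 4
  1+0 = 1
  2+7 = 1 carry 1
  0+4+1 = 5
  1+0 = 1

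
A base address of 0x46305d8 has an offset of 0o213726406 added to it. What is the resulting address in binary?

0x46305d8 = 0b100011000110000010111011000 in binary.
0o213726406 = 0b10001011111010110100000110 in binary.
Add column by column in base 2, right to left:
  0+0 = 0
  0+1 = 1
  0+1 = 1
  1+0 = 1
  1+0 = 1
  0+0 = 0
  1+0 = 1
  1+0 = 1
  1+1 = 0 carry 1
  0+0+1 = 1
  1+1 = 0 carry 1
  0+1+1 = 0 carry 1
  0+0+1 = 1
  0+1 = 1
  0+0 = 0
  0+1 = 1
  1+1 = 0 carry 1
  1+1+1 = 1 carry 1
  0+1+1 = 0 carry 1
  0+1+1 = 0 carry 1
  0+0+1 = 1
  1+1 = 0 carry 1
  1+0+1 = 0 carry 1
  0+0+1 = 1
  0+0 = 0
  0+1 = 1
  1+0 = 1

0b110100100101011001011011110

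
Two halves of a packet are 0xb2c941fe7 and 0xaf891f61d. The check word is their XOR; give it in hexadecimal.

0x1d405e9fa

XOR each hex digit independently (no carries):
  b^a=1, 2^f=d, c^8=4, 9^9=0, 4^1=5, 1^f=e, f^6=9, e^1=f, 7^d=a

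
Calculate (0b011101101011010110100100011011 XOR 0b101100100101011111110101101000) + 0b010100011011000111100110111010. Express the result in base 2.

0b1000101101001010000111000101101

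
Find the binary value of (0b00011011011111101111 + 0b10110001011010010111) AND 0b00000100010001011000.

Add column by column in base 2, right to left:
  1+1 = 0 carry 1
  1+1+1 = 1 carry 1
  1+1+1 = 1 carry 1
  1+0+1 = 0 carry 1
  0+1+1 = 0 carry 1
  1+0+1 = 0 carry 1
  1+0+1 = 0 carry 1
  1+1+1 = 1 carry 1
  1+0+1 = 0 carry 1
  1+1+1 = 1 carry 1
  1+1+1 = 1 carry 1
  0+0+1 = 1
  1+1 = 0 carry 1
  1+0+1 = 0 carry 1
  0+0+1 = 1
  1+0 = 1
  1+1 = 0 carry 1
  0+1+1 = 0 carry 1
  0+0+1 = 1
  0+1 = 1
Sum = 0b11001100111010000110; now AND with 0b00000100010001011000:
  11001100111010000110
& 00000100010001011000
= 00000100010000000000

0b100010000000000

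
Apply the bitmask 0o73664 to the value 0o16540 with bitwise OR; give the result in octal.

OR each oct digit independently (no carries):
  1|7=7, 6|3=7, 5|6=7, 4|6=6, 0|4=4

0o77764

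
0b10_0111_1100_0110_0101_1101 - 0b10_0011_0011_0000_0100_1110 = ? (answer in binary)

Subtract column by column in base 2:
  1-0 → 1
  0-1 → 1 (borrow)
  1-1-1 → 1 (borrow)
  1-1-1 → 1 (borrow)
  1-0-1 → 0
  0-0 → 0
  1-1 → 0
  0-0 → 0
  0-0 → 0
  1-0 → 1
  1-0 → 1
  0-0 → 0
  0-1 → 1 (borrow)
  0-1-1 → 0 (borrow)
  1-0-1 → 0
  1-0 → 1
  1-1 → 0
  1-1 → 0
  1-0 → 1
  0-0 → 0
  0-0 → 0
  1-1 → 0

0b1001001011000001111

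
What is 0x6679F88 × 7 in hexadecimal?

Multiply each base-16 digit by 7, carrying:
  8×7 = 56 → write 8 carry 3
  8×7+3 = 59 → write B carry 3
  F×7+3 = 108 → write C carry 6
  9×7+6 = 69 → write 5 carry 4
  7×7+4 = 53 → write 5 carry 3
  6×7+3 = 45 → write D carry 2
  6×7+2 = 44 → write C carry 2
  remaining carry: 2

0x2CD55CB8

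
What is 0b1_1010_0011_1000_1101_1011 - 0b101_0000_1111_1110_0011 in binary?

0b101010010100011111000

Subtract column by column in base 2:
  1-1 → 0
  1-1 → 0
  0-0 → 0
  1-0 → 1
  1-0 → 1
  0-1 → 1 (borrow)
  1-1-1 → 1 (borrow)
  1-1-1 → 1 (borrow)
  0-1-1 → 0 (borrow)
  0-1-1 → 0 (borrow)
  0-1-1 → 0 (borrow)
  1-1-1 → 1 (borrow)
  1-0-1 → 0
  1-0 → 1
  0-0 → 0
  0-0 → 0
  0-1 → 1 (borrow)
  1-0-1 → 0
  0-1 → 1 (borrow)
  1-0-1 → 0
  1-0 → 1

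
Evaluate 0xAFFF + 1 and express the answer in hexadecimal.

0xB000

The trailing 3 digits are F (max in base 16), so adding 1 cascades: they roll to 0 and the next digit up increments.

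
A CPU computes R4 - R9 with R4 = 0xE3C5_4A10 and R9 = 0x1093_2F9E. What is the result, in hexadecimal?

Subtract column by column in base 16:
  0-E → 2 (borrow)
  1-9-1 → 7 (borrow)
  A-F-1 → A (borrow)
  4-2-1 → 1
  5-3 → 2
  C-9 → 3
  3-0 → 3
  E-1 → D

0xD3321A72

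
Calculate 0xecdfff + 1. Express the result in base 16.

The trailing 3 digits are F (max in base 16), so adding 1 cascades: they roll to 0 and the next digit up increments.

0xece000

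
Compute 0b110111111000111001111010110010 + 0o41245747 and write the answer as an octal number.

0b110111111000111001111010110010 = 0o6770717262 in octal.
Add column by column in base 8, right to left:
  2+7 = 1 carry 1
  6+4+1 = 3 carry 1
  2+7+1 = 2 carry 1
  7+5+1 = 5 carry 1
  1+4+1 = 6
  7+2 = 1 carry 1
  0+1+1 = 2
  7+4 = 3 carry 1
  7+0+1 = 0 carry 1
  6+0+1 = 7

0o7032165231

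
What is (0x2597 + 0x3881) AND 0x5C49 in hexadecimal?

0x5C08

Add column by column in base 16, right to left:
  7+1 = 8
  9+8 = 1 carry 1
  5+8+1 = E
  2+3 = 5
Sum = 0x5E18; now AND with 0x5C49:
  5&5=5, E&C=C, 1&4=0, 8&9=8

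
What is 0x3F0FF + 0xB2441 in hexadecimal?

0xF1540

Add column by column in base 16, right to left:
  F+1 = 0 carry 1
  F+4+1 = 4 carry 1
  0+4+1 = 5
  F+2 = 1 carry 1
  3+B+1 = F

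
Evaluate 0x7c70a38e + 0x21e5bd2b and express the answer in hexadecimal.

Add column by column in base 16, right to left:
  e+b = 9 carry 1
  8+2+1 = b
  3+d = 0 carry 1
  a+b+1 = 6 carry 1
  0+5+1 = 6
  7+e = 5 carry 1
  c+1+1 = e
  7+2 = 9

0x9e5660b9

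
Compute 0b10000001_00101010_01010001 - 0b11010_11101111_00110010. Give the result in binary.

0b11001100011101100011111

Subtract column by column in base 2:
  1-0 → 1
  0-1 → 1 (borrow)
  0-0-1 → 1 (borrow)
  0-0-1 → 1 (borrow)
  1-1-1 → 1 (borrow)
  0-1-1 → 0 (borrow)
  1-0-1 → 0
  0-0 → 0
  0-1 → 1 (borrow)
  1-1-1 → 1 (borrow)
  0-1-1 → 0 (borrow)
  1-1-1 → 1 (borrow)
  0-0-1 → 1 (borrow)
  1-1-1 → 1 (borrow)
  0-1-1 → 0 (borrow)
  0-1-1 → 0 (borrow)
  1-0-1 → 0
  0-1 → 1 (borrow)
  0-0-1 → 1 (borrow)
  0-1-1 → 0 (borrow)
  0-1-1 → 0 (borrow)
  0-0-1 → 1 (borrow)
  0-0-1 → 1 (borrow)
  1-0-1 → 0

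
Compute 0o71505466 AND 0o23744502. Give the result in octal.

AND each oct digit independently (no carries):
  7&2=2, 1&3=1, 5&7=5, 0&4=0, 5&4=4, 4&5=4, 6&0=0, 6&2=2

0o21504402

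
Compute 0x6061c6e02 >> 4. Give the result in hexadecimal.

0x6061c6e0

Shifting right by 4 bits = 1 hex digit: drop the last 1.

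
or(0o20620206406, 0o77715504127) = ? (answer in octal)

0o77735706527

OR each oct digit independently (no carries):
  2|7=7, 0|7=7, 6|7=7, 2|1=3, 0|5=5, 2|5=7, 0|0=0, 6|4=6, 4|1=5, 0|2=2, 6|7=7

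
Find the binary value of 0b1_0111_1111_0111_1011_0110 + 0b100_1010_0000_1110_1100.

Add column by column in base 2, right to left:
  0+0 = 0
  1+0 = 1
  1+1 = 0 carry 1
  0+1+1 = 0 carry 1
  1+0+1 = 0 carry 1
  1+1+1 = 1 carry 1
  0+1+1 = 0 carry 1
  1+1+1 = 1 carry 1
  1+0+1 = 0 carry 1
  1+0+1 = 0 carry 1
  1+0+1 = 0 carry 1
  0+0+1 = 1
  1+0 = 1
  1+1 = 0 carry 1
  1+0+1 = 0 carry 1
  1+1+1 = 1 carry 1
  1+0+1 = 0 carry 1
  1+0+1 = 0 carry 1
  1+1+1 = 1 carry 1
  0+0+1 = 1
  1+0 = 1

0b111001001100010100010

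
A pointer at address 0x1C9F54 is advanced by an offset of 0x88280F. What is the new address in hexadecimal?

Add column by column in base 16, right to left:
  4+F = 3 carry 1
  5+0+1 = 6
  F+8 = 7 carry 1
  9+2+1 = C
  C+8 = 4 carry 1
  1+8+1 = A

0xA4C763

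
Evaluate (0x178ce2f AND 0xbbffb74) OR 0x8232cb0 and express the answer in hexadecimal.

0x178ce2f AND 0xbbffb74 = 0x138ca24.
Then OR with 0x8232cb0.

0x93beeb4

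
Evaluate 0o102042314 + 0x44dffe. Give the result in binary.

0o102042314 = 0b1000010000100010011001100 in binary.
0x44dffe = 0b10001001101111111111110 in binary.
Add column by column in base 2, right to left:
  0+0 = 0
  0+1 = 1
  1+1 = 0 carry 1
  1+1+1 = 1 carry 1
  0+1+1 = 0 carry 1
  0+1+1 = 0 carry 1
  1+1+1 = 1 carry 1
  1+1+1 = 1 carry 1
  0+1+1 = 0 carry 1
  0+1+1 = 0 carry 1
  1+1+1 = 1 carry 1
  0+1+1 = 0 carry 1
  0+1+1 = 0 carry 1
  0+0+1 = 1
  1+1 = 0 carry 1
  0+1+1 = 0 carry 1
  0+0+1 = 1
  0+0 = 0
  0+1 = 1
  1+0 = 1
  0+0 = 0
  0+0 = 0
  0+1 = 1
  0+0 = 0
  1+0 = 1

0b1010011010010010011001010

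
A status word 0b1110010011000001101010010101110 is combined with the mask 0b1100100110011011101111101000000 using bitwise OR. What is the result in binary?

0b1110110111011011101111111101110

OR bit by bit (1 where either bit is 1):
  1110010011000001101010010101110
| 1100100110011011101111101000000
= 1110110111011011101111111101110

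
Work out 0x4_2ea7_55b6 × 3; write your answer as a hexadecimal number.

Multiply each base-16 digit by 3, carrying:
  6×3 = 18 → write 2 carry 1
  b×3+1 = 34 → write 2 carry 2
  5×3+2 = 17 → write 1 carry 1
  5×3+1 = 16 → write 0 carry 1
  7×3+1 = 22 → write 6 carry 1
  a×3+1 = 31 → write f carry 1
  e×3+1 = 43 → write b carry 2
  2×3+2 = 8 → write 8
  4×3 = 12 → write c

0xc8bf60122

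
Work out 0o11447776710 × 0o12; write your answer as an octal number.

0o137617764720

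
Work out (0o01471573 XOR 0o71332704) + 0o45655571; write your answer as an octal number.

First 0o01471573 XOR 0o71332704 = 0o70743277.
Add column by column in base 8, right to left:
  7+1 = 0 carry 1
  7+7+1 = 7 carry 1
  2+5+1 = 0 carry 1
  3+5+1 = 1 carry 1
  4+5+1 = 2 carry 1
  7+6+1 = 6 carry 1
  0+5+1 = 6
  7+4 = 3 carry 1
  final carry 1

0o136621070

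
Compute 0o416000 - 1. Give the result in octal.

The trailing 3 digits are 0, so subtracting 1 borrows through: they become 7 and the next digit up decrements.

0o415777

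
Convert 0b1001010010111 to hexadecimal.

Group the bits into nibbles: 0001 0010 1001 0111 → 1297.

0x1297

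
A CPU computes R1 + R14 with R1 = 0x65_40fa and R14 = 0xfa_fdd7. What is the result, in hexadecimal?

Add column by column in base 16, right to left:
  a+7 = 1 carry 1
  f+d+1 = d carry 1
  0+d+1 = e
  4+f = 3 carry 1
  5+a+1 = 0 carry 1
  6+f+1 = 6 carry 1
  final carry 1

0x1603ed1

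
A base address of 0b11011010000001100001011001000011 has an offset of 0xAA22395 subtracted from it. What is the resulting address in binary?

0xAA22395 = 0b1010101000100010001110010101 in binary.
Subtract column by column in base 2:
  1-1 → 0
  1-0 → 1
  0-1 → 1 (borrow)
  0-0-1 → 1 (borrow)
  0-1-1 → 0 (borrow)
  0-0-1 → 1 (borrow)
  1-0-1 → 0
  0-1 → 1 (borrow)
  0-1-1 → 0 (borrow)
  1-1-1 → 1 (borrow)
  1-0-1 → 0
  0-0 → 0
  1-0 → 1
  0-1 → 1 (borrow)
  0-0-1 → 1 (borrow)
  0-0-1 → 1 (borrow)
  0-0-1 → 1 (borrow)
  1-1-1 → 1 (borrow)
  1-0-1 → 0
  0-0 → 0
  0-0 → 0
  0-1 → 1 (borrow)
  0-0-1 → 1 (borrow)
  0-1-1 → 0 (borrow)
  0-0-1 → 1 (borrow)
  1-1-1 → 1 (borrow)
  0-0-1 → 1 (borrow)
  1-1-1 → 1 (borrow)
  1-0-1 → 0
  0-0 → 0
  1-0 → 1
  1-0 → 1

0b11001111011000111111001010101110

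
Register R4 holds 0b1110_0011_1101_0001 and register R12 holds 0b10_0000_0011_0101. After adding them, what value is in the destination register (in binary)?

Add column by column in base 2, right to left:
  1+1 = 0 carry 1
  0+0+1 = 1
  0+1 = 1
  0+0 = 0
  1+1 = 0 carry 1
  0+1+1 = 0 carry 1
  1+0+1 = 0 carry 1
  1+0+1 = 0 carry 1
  1+0+1 = 0 carry 1
  1+0+1 = 0 carry 1
  0+0+1 = 1
  0+0 = 0
  0+0 = 0
  1+1 = 0 carry 1
  1+0+1 = 0 carry 1
  1+0+1 = 0 carry 1
  final carry 1

0b10000010000000110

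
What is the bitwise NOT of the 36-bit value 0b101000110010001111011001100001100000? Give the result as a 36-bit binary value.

0b010111001101110000100110011110011111

Invert each bit: 101000110010001111011001100001100000 → 010111001101110000100110011110011111.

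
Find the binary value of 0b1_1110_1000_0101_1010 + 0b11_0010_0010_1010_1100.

0b1010000101100000110

Add column by column in base 2, right to left:
  0+0 = 0
  1+0 = 1
  0+1 = 1
  1+1 = 0 carry 1
  1+0+1 = 0 carry 1
  0+1+1 = 0 carry 1
  1+0+1 = 0 carry 1
  0+1+1 = 0 carry 1
  0+0+1 = 1
  0+1 = 1
  0+0 = 0
  1+0 = 1
  0+0 = 0
  1+1 = 0 carry 1
  1+0+1 = 0 carry 1
  1+0+1 = 0 carry 1
  1+1+1 = 1 carry 1
  0+1+1 = 0 carry 1
  final carry 1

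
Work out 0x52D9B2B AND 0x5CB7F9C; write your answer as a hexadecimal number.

0x5091B08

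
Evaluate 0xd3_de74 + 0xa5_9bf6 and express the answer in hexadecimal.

0x1797a6a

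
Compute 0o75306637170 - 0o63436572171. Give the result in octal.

0o11650044777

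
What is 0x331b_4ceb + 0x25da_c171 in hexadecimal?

Add column by column in base 16, right to left:
  b+1 = c
  e+7 = 5 carry 1
  c+1+1 = e
  4+c = 0 carry 1
  b+a+1 = 6 carry 1
  1+d+1 = f
  3+5 = 8
  3+2 = 5

0x58f60e5c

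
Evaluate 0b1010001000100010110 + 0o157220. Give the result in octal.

0o1367646

0b1010001000100010110 = 0o1210426 in octal.
Add column by column in base 8, right to left:
  6+0 = 6
  2+2 = 4
  4+2 = 6
  0+7 = 7
  1+5 = 6
  2+1 = 3
  1+0 = 1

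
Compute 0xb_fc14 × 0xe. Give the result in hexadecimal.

0xa7c918

Multiply each base-16 digit by 14, carrying:
  4×14 = 56 → write 8 carry 3
  1×14+3 = 17 → write 1 carry 1
  c×14+1 = 169 → write 9 carry 10
  f×14+10 = 220 → write c carry 13
  b×14+13 = 167 → write 7 carry 10
  remaining carry: a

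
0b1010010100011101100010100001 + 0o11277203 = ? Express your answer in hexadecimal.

0xA775724

0b1010010100011101100010100001 = 0xA51D8A1 in hexadecimal.
0o11277203 = 0x257E83 in hexadecimal.
Add column by column in base 16, right to left:
  1+3 = 4
  A+8 = 2 carry 1
  8+E+1 = 7 carry 1
  D+7+1 = 5 carry 1
  1+5+1 = 7
  5+2 = 7
  A+0 = A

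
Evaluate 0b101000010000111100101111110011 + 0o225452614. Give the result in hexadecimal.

0b101000010000111100101111110011 = 0x2843CBF3 in hexadecimal.
0o225452614 = 0x256558C in hexadecimal.
Add column by column in base 16, right to left:
  3+C = F
  F+8 = 7 carry 1
  B+5+1 = 1 carry 1
  C+5+1 = 2 carry 1
  3+6+1 = A
  4+5 = 9
  8+2 = A
  2+0 = 2

0x2A9A217F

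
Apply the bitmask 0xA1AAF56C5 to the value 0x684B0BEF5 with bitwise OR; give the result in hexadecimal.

0xE9EBFFEF5

OR each hex digit independently (no carries):
  6|A=E, 8|1=9, 4|A=E, B|A=B, 0|F=F, B|5=F, E|6=E, F|C=F, 5|5=5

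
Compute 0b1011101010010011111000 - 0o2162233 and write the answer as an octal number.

0b1011101010010011111000 = 0o13522370 in octal.
Subtract column by column in base 8:
  0-3 → 5 (borrow)
  7-3-1 → 3
  3-2 → 1
  2-2 → 0
  2-6 → 4 (borrow)
  5-1-1 → 3
  3-2 → 1
  1-0 → 1

0o11340135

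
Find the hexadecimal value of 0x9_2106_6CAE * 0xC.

Multiply each base-16 digit by 12, carrying:
  E×12 = 168 → write 8 carry 10
  A×12+10 = 130 → write 2 carry 8
  C×12+8 = 152 → write 8 carry 9
  6×12+9 = 81 → write 1 carry 5
  6×12+5 = 77 → write D carry 4
  0×12+4 = 4 → write 4
  1×12 = 12 → write C
  2×12 = 24 → write 8 carry 1
  9×12+1 = 109 → write D carry 6
  remaining carry: 6

0x6D8C4D1828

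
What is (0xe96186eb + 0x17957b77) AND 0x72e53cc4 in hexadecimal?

Add column by column in base 16, right to left:
  b+7 = 2 carry 1
  e+7+1 = 6 carry 1
  6+b+1 = 2 carry 1
  8+7+1 = 0 carry 1
  1+5+1 = 7
  6+9 = f
  9+7 = 0 carry 1
  e+1+1 = 0 carry 1
  final carry 1
Sum = 0x100f70262; now AND with 0x72e53cc4:
  1&0=0, 0&7=0, 0&2=0, f&e=e, 7&5=5, 0&3=0, 2&c=0, 6&c=4, 2&4=0

0xe50040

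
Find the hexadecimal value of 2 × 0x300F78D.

Multiply each base-16 digit by 2, carrying:
  D×2 = 26 → write A carry 1
  8×2+1 = 17 → write 1 carry 1
  7×2+1 = 15 → write F
  F×2 = 30 → write E carry 1
  0×2+1 = 1 → write 1
  0×2 = 0 → write 0
  3×2 = 6 → write 6

0x601EF1A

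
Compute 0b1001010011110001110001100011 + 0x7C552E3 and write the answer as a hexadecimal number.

0x11146F46

0b1001010011110001110001100011 = 0x94F1C63 in hexadecimal.
Add column by column in base 16, right to left:
  3+3 = 6
  6+E = 4 carry 1
  C+2+1 = F
  1+5 = 6
  F+5 = 4 carry 1
  4+C+1 = 1 carry 1
  9+7+1 = 1 carry 1
  final carry 1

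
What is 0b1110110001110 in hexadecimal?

Group the bits into nibbles: 0001 1101 1000 1110 → 1D8E.

0x1D8E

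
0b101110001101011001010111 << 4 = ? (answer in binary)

Left shift by 4: append 4 zero bits.

0b1011100011010110010101110000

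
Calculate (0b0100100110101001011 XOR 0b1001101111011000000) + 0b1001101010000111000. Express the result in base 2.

0b10110110011111000011

First 0b0100100110101001011 XOR 0b1001101111011000000 = 0b1101001001110001011.
Add column by column in base 2, right to left:
  1+0 = 1
  1+0 = 1
  0+0 = 0
  1+1 = 0 carry 1
  0+1+1 = 0 carry 1
  0+1+1 = 0 carry 1
  0+0+1 = 1
  1+0 = 1
  1+0 = 1
  1+0 = 1
  0+1 = 1
  0+0 = 0
  1+1 = 0 carry 1
  0+0+1 = 1
  0+1 = 1
  1+1 = 0 carry 1
  0+0+1 = 1
  1+0 = 1
  1+1 = 0 carry 1
  final carry 1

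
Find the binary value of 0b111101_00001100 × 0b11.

0b1011011100100100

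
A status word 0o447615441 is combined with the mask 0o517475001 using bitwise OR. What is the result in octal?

0o557675441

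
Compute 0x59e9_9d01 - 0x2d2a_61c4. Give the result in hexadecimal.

0x2cbf3b3d

Subtract column by column in base 16:
  1-4 → d (borrow)
  0-c-1 → 3 (borrow)
  d-1-1 → b
  9-6 → 3
  9-a → f (borrow)
  e-2-1 → b
  9-d → c (borrow)
  5-2-1 → 2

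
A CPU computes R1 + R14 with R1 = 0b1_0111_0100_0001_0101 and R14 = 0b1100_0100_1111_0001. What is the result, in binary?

Add column by column in base 2, right to left:
  1+1 = 0 carry 1
  0+0+1 = 1
  1+0 = 1
  0+0 = 0
  1+1 = 0 carry 1
  0+1+1 = 0 carry 1
  0+1+1 = 0 carry 1
  0+1+1 = 0 carry 1
  0+0+1 = 1
  0+0 = 0
  1+1 = 0 carry 1
  0+0+1 = 1
  1+0 = 1
  1+0 = 1
  1+1 = 0 carry 1
  0+1+1 = 0 carry 1
  1+0+1 = 0 carry 1
  final carry 1

0b100011100100000110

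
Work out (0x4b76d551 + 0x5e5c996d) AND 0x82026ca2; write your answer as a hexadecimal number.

0x80026ca2

Add column by column in base 16, right to left:
  1+d = e
  5+6 = b
  5+9 = e
  d+9 = 6 carry 1
  6+c+1 = 3 carry 1
  7+5+1 = d
  b+e = 9 carry 1
  4+5+1 = a
Sum = 0xa9d36ebe; now AND with 0x82026ca2:
  a&8=8, 9&2=0, d&0=0, 3&2=2, 6&6=6, e&c=c, b&a=a, e&2=2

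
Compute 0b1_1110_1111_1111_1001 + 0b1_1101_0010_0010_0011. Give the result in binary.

0b111100001000011100

Add column by column in base 2, right to left:
  1+1 = 0 carry 1
  0+1+1 = 0 carry 1
  0+0+1 = 1
  1+0 = 1
  1+0 = 1
  1+1 = 0 carry 1
  1+0+1 = 0 carry 1
  1+0+1 = 0 carry 1
  1+0+1 = 0 carry 1
  1+1+1 = 1 carry 1
  1+0+1 = 0 carry 1
  1+0+1 = 0 carry 1
  0+1+1 = 0 carry 1
  1+0+1 = 0 carry 1
  1+1+1 = 1 carry 1
  1+1+1 = 1 carry 1
  1+1+1 = 1 carry 1
  final carry 1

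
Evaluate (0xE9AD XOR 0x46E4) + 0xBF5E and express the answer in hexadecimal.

0x16EA7

First 0xE9AD XOR 0x46E4 = 0xAF49.
Add column by column in base 16, right to left:
  9+E = 7 carry 1
  4+5+1 = A
  F+F = E carry 1
  A+B+1 = 6 carry 1
  final carry 1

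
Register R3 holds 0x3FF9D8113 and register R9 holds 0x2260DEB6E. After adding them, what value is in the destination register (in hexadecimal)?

Add column by column in base 16, right to left:
  3+E = 1 carry 1
  1+6+1 = 8
  1+B = C
  8+E = 6 carry 1
  D+D+1 = B carry 1
  9+0+1 = A
  F+6 = 5 carry 1
  F+2+1 = 2 carry 1
  3+2+1 = 6

0x625AB6C81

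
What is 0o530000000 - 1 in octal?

0o527777777

The trailing 7 digits are 0, so subtracting 1 borrows through: they become 7 and the next digit up decrements.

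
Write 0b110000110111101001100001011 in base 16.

Group the bits into nibbles: 0110 0001 1011 1101 0011 0000 1011 → 61bd30b.

0x61bd30b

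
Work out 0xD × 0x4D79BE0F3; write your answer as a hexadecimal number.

Multiply each base-16 digit by 13, carrying:
  3×13 = 39 → write 7 carry 2
  F×13+2 = 197 → write 5 carry 12
  0×13+12 = 12 → write C
  E×13 = 182 → write 6 carry 11
  B×13+11 = 154 → write A carry 9
  9×13+9 = 126 → write E carry 7
  7×13+7 = 98 → write 2 carry 6
  D×13+6 = 175 → write F carry 10
  4×13+10 = 62 → write E carry 3
  remaining carry: 3

0x3EF2EA6C57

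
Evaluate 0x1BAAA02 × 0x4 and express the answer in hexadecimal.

0x6EAA808

Multiply each base-16 digit by 4, carrying:
  2×4 = 8 → write 8
  0×4 = 0 → write 0
  A×4 = 40 → write 8 carry 2
  A×4+2 = 42 → write A carry 2
  A×4+2 = 42 → write A carry 2
  B×4+2 = 46 → write E carry 2
  1×4+2 = 6 → write 6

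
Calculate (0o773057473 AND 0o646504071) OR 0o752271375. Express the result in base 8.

0o752275375

0o773057473 AND 0o646504071 = 0o642004071.
Then OR with 0o752271375.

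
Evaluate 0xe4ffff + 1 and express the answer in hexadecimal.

0xe50000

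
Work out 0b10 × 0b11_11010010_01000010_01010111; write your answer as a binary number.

Multiply each base-2 digit by 2, carrying:
  1×2 = 2 → write 0 carry 1
  1×2+1 = 3 → write 1 carry 1
  1×2+1 = 3 → write 1 carry 1
  0×2+1 = 1 → write 1
  1×2 = 2 → write 0 carry 1
  0×2+1 = 1 → write 1
  1×2 = 2 → write 0 carry 1
  0×2+1 = 1 → write 1
  0×2 = 0 → write 0
  1×2 = 2 → write 0 carry 1
  0×2+1 = 1 → write 1
  0×2 = 0 → write 0
  0×2 = 0 → write 0
  0×2 = 0 → write 0
  1×2 = 2 → write 0 carry 1
  0×2+1 = 1 → write 1
  0×2 = 0 → write 0
  1×2 = 2 → write 0 carry 1
  0×2+1 = 1 → write 1
  0×2 = 0 → write 0
  1×2 = 2 → write 0 carry 1
  0×2+1 = 1 → write 1
  1×2 = 2 → write 0 carry 1
  1×2+1 = 3 → write 1 carry 1
  1×2+1 = 3 → write 1 carry 1
  1×2+1 = 3 → write 1 carry 1
  remaining carry: 1

0b111101001001000010010101110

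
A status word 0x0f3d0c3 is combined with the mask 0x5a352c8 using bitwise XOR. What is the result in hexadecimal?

XOR each hex digit independently (no carries):
  0^5=5, f^a=5, 3^3=0, d^5=8, 0^2=2, c^c=0, 3^8=b

0x550820b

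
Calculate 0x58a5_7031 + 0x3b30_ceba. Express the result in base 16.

Add column by column in base 16, right to left:
  1+a = b
  3+b = e
  0+e = e
  7+c = 3 carry 1
  5+0+1 = 6
  a+3 = d
  8+b = 3 carry 1
  5+3+1 = 9

0x93d63eeb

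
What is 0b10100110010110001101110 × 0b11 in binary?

0b111110011000010101001010

Multiply each base-2 digit by 3, carrying:
  0×3 = 0 → write 0
  1×3 = 3 → write 1 carry 1
  1×3+1 = 4 → write 0 carry 2
  1×3+2 = 5 → write 1 carry 2
  0×3+2 = 2 → write 0 carry 1
  1×3+1 = 4 → write 0 carry 2
  1×3+2 = 5 → write 1 carry 2
  0×3+2 = 2 → write 0 carry 1
  0×3+1 = 1 → write 1
  0×3 = 0 → write 0
  1×3 = 3 → write 1 carry 1
  1×3+1 = 4 → write 0 carry 2
  0×3+2 = 2 → write 0 carry 1
  1×3+1 = 4 → write 0 carry 2
  0×3+2 = 2 → write 0 carry 1
  0×3+1 = 1 → write 1
  1×3 = 3 → write 1 carry 1
  1×3+1 = 4 → write 0 carry 2
  0×3+2 = 2 → write 0 carry 1
  0×3+1 = 1 → write 1
  1×3 = 3 → write 1 carry 1
  0×3+1 = 1 → write 1
  1×3 = 3 → write 1 carry 1
  remaining carry: 1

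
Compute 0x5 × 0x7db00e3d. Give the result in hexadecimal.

Multiply each base-16 digit by 5, carrying:
  d×5 = 65 → write 1 carry 4
  3×5+4 = 19 → write 3 carry 1
  e×5+1 = 71 → write 7 carry 4
  0×5+4 = 4 → write 4
  0×5 = 0 → write 0
  b×5 = 55 → write 7 carry 3
  d×5+3 = 68 → write 4 carry 4
  7×5+4 = 39 → write 7 carry 2
  remaining carry: 2

0x274704731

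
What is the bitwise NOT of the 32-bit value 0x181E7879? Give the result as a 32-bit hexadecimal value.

Each hex digit d becomes F−d:
  1→E, 8→7, 1→E, E→1, 7→8, 8→7, 7→8, 9→6

0xE7E18786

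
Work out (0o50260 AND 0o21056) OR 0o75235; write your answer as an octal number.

0o75275

0o50260 AND 0o21056 = 0o00040.
Then OR with 0o75235.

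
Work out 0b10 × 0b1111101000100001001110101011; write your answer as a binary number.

Multiply each base-2 digit by 2, carrying:
  1×2 = 2 → write 0 carry 1
  1×2+1 = 3 → write 1 carry 1
  0×2+1 = 1 → write 1
  1×2 = 2 → write 0 carry 1
  0×2+1 = 1 → write 1
  1×2 = 2 → write 0 carry 1
  0×2+1 = 1 → write 1
  1×2 = 2 → write 0 carry 1
  1×2+1 = 3 → write 1 carry 1
  1×2+1 = 3 → write 1 carry 1
  0×2+1 = 1 → write 1
  0×2 = 0 → write 0
  1×2 = 2 → write 0 carry 1
  0×2+1 = 1 → write 1
  0×2 = 0 → write 0
  0×2 = 0 → write 0
  0×2 = 0 → write 0
  1×2 = 2 → write 0 carry 1
  0×2+1 = 1 → write 1
  0×2 = 0 → write 0
  0×2 = 0 → write 0
  1×2 = 2 → write 0 carry 1
  0×2+1 = 1 → write 1
  1×2 = 2 → write 0 carry 1
  1×2+1 = 3 → write 1 carry 1
  1×2+1 = 3 → write 1 carry 1
  1×2+1 = 3 → write 1 carry 1
  1×2+1 = 3 → write 1 carry 1
  remaining carry: 1

0b11111010001000010011101010110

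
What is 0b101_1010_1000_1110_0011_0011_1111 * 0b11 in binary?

0b10000111110101010100110111101

Multiply each base-2 digit by 3, carrying:
  1×3 = 3 → write 1 carry 1
  1×3+1 = 4 → write 0 carry 2
  1×3+2 = 5 → write 1 carry 2
  1×3+2 = 5 → write 1 carry 2
  1×3+2 = 5 → write 1 carry 2
  1×3+2 = 5 → write 1 carry 2
  0×3+2 = 2 → write 0 carry 1
  0×3+1 = 1 → write 1
  1×3 = 3 → write 1 carry 1
  1×3+1 = 4 → write 0 carry 2
  0×3+2 = 2 → write 0 carry 1
  0×3+1 = 1 → write 1
  0×3 = 0 → write 0
  1×3 = 3 → write 1 carry 1
  1×3+1 = 4 → write 0 carry 2
  1×3+2 = 5 → write 1 carry 2
  0×3+2 = 2 → write 0 carry 1
  0×3+1 = 1 → write 1
  0×3 = 0 → write 0
  1×3 = 3 → write 1 carry 1
  0×3+1 = 1 → write 1
  1×3 = 3 → write 1 carry 1
  0×3+1 = 1 → write 1
  1×3 = 3 → write 1 carry 1
  1×3+1 = 4 → write 0 carry 2
  0×3+2 = 2 → write 0 carry 1
  1×3+1 = 4 → write 0 carry 2
  remaining carry: 10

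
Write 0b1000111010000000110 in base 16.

Group the bits into nibbles: 0100 0111 0100 0000 0110 → 47406.

0x47406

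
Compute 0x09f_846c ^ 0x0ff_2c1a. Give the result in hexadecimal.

0x060a876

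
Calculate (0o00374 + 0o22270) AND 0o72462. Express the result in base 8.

0o22460

Add column by column in base 8, right to left:
  4+0 = 4
  7+7 = 6 carry 1
  3+2+1 = 6
  0+2 = 2
  0+2 = 2
Sum = 0o22664; now AND with 0o72462:
  2&7=2, 2&2=2, 6&4=4, 6&6=6, 4&2=0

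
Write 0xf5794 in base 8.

0o3653624

Expand each hex digit to 4 bits: f=1111 5=0101 7=0111 9=1001 4=0100.
Group the bits in threes: 011 110 101 011 110 010 100 → 3653624.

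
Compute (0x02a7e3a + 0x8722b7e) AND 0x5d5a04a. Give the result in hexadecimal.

Add column by column in base 16, right to left:
  a+e = 8 carry 1
  3+7+1 = b
  e+b = 9 carry 1
  7+2+1 = a
  a+2 = c
  2+7 = 9
  0+8 = 8
Sum = 0x89ca9b8; now AND with 0x5d5a04a:
  8&5=0, 9&d=9, c&5=4, a&a=a, 9&0=0, b&4=0, 8&a=8

0x94a008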